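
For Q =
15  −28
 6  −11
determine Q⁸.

tr Q = 4 and det Q = 3, so the characteristic polynomial is λ² − (4)λ + (3) with roots 3 and 1.
Eigenvectors give P = [[−7, −2], [−3, −1]] with P⁻¹ = [[−1, 2], [3, −7]], and Q = P·diag(3, 1)·P⁻¹.
Then Q⁸ = P·diag(6561, 1)·P⁻¹ = [[−45927, −2], [−19683, −1]] · [[−1, 2], [3, −7]] = [[45921, −91840], [19680, −39359]].

[[45921, −91840], [19680, −39359]]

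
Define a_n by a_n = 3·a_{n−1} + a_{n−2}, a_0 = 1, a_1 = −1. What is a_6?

−251

With companion matrix T = [[3, 1], [1, 0]], [a_n, a_{n−1}]ᵀ = T·[a_{n−1}, a_{n−2}]ᵀ, so [a_6, a_5]ᵀ = T^5·[a_1, a_0]ᵀ.
T^5 = [[360, 109], [109, 33]], giving [a_6, a_5]ᵀ = [[−251], [−76]].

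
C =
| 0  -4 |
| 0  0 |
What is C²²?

[[0, 0], [0, 0]]

C is strictly triangular, hence nilpotent: C² = 0, so C²² = 0.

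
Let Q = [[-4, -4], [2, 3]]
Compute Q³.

[[-24, -20], [10, 11]]

Q² = [[8, 4], [-2, 1]]
Q³ = [[-24, -20], [10, 11]]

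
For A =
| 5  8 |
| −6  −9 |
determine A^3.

tr A = −4 and det A = 3, so the characteristic polynomial is λ² − (−4)λ + (3) with roots −3 and −1.
Eigenvectors give P = [[−1, 4], [1, −3]] with P⁻¹ = [[3, 4], [1, 1]], and A = P·diag(−3, −1)·P⁻¹.
Then A^3 = P·diag(−27, −1)·P⁻¹ = [[27, −4], [−27, 3]] · [[3, 4], [1, 1]] = [[77, 104], [−78, −105]].

[[77, 104], [−78, −105]]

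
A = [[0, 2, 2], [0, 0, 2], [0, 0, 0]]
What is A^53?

A is strictly triangular, hence nilpotent: A^3 = 0, so A^53 = 0.

[[0, 0, 0], [0, 0, 0], [0, 0, 0]]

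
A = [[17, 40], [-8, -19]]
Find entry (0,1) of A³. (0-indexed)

280

tr A = -2 and det A = -3, so the characteristic polynomial is λ² − (-2)λ + (-3) with roots -3 and 1.
Eigenvectors give P = [[-2, 5], [1, -2]] with P⁻¹ = [[2, 5], [1, 2]], and A = P·diag(-3, 1)·P⁻¹.
Then A³ = P·diag(-27, 1)·P⁻¹ = [[54, 5], [-27, -2]] · [[2, 5], [1, 2]] = [[113, 280], [-56, -139]].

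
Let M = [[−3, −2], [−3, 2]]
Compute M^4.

M^2 = [[15, 2], [3, 10]]
M^3 = [[−51, −26], [−39, 14]]
M^4 = [[231, 50], [75, 106]]

[[231, 50], [75, 106]]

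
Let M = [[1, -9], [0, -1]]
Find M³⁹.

M² = I (check: tr M = 0 and det M = -1), so M³⁹ = M since 39 is odd.

[[1, -9], [0, -1]]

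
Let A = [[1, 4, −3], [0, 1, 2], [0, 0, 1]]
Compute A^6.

[[1, 24, 102], [0, 1, 12], [0, 0, 1]]

A = I + N where N = [[0, 4, −3], [0, 0, 2], [0, 0, 0]] is strictly upper-triangular, so N^3 = 0.
(I + N)^6 = I + 6·N + 15·N^2 = [[1, 24, 102], [0, 1, 12], [0, 0, 1]].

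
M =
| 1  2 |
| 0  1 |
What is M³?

M = I + N where N = [[0, 2], [0, 0]] is strictly upper-triangular, so N² = 0.
(I + N)³ = I + 3·N = [[1, 6], [0, 1]].

[[1, 6], [0, 1]]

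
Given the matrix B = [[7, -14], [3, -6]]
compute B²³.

B² = B (a projection; rank 1, trace 1), so B²³ = B.

[[7, -14], [3, -6]]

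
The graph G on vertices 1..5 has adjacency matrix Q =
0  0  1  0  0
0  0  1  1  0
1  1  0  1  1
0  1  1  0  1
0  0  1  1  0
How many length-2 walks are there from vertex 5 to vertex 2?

The number of length-2 walks from vertex 5 to vertex 2 is entry (5,2) of Q^2, where Q is the adjacency matrix.
Q^2 = [[1, 1, 0, 1, 1], [1, 2, 1, 1, 2], [0, 1, 4, 2, 1], [1, 1, 2, 3, 1], [1, 2, 1, 1, 2]]

2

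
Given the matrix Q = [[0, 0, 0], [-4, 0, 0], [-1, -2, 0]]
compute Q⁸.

[[0, 0, 0], [0, 0, 0], [0, 0, 0]]

Q is strictly triangular, hence nilpotent: Q³ = 0, so Q⁸ = 0.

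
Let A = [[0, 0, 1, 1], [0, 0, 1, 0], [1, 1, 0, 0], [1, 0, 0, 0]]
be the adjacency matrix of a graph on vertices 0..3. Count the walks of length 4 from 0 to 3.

0

The number of length-4 walks from vertex 0 to vertex 3 is entry (0,3) of A⁴, where A is the adjacency matrix.
A² = [[2, 1, 0, 0], [1, 1, 0, 0], [0, 0, 2, 1], [0, 0, 1, 1]]
A³ = [[0, 0, 3, 2], [0, 0, 2, 1], [3, 2, 0, 0], [2, 1, 0, 0]]
A⁴ = [[5, 3, 0, 0], [3, 2, 0, 0], [0, 0, 5, 3], [0, 0, 3, 2]]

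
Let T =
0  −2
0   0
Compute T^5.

T is strictly triangular, hence nilpotent: T^2 = 0, so T^5 = 0.

[[0, 0], [0, 0]]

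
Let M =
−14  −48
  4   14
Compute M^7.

[[−896, −3072], [256, 896]]

tr M = 0 and det M = −4, so the characteristic polynomial is λ² − (0)λ + (−4) with roots 2 and −2.
Eigenvectors give P = [[3, −4], [−1, 1]] with P⁻¹ = [[−1, −4], [−1, −3]], and M = P·diag(2, −2)·P⁻¹.
Then M^7 = P·diag(128, −128)·P⁻¹ = [[384, 512], [−128, −128]] · [[−1, −4], [−1, −3]] = [[−896, −3072], [256, 896]].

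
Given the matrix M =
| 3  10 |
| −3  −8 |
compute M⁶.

tr M = −5 and det M = 6, so the characteristic polynomial is λ² − (−5)λ + (6) with roots −3 and −2.
Eigenvectors give P = [[−5, 2], [3, −1]] with P⁻¹ = [[1, 2], [3, 5]], and M = P·diag(−3, −2)·P⁻¹.
Then M⁶ = P·diag(729, 64)·P⁻¹ = [[−3645, 128], [2187, −64]] · [[1, 2], [3, 5]] = [[−3261, −6650], [1995, 4054]].

[[−3261, −6650], [1995, 4054]]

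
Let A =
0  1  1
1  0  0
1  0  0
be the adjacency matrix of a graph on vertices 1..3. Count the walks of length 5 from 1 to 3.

4

The number of length-5 walks from vertex 1 to vertex 3 is entry (1,3) of A^5, where A is the adjacency matrix.
A^2 = [[2, 0, 0], [0, 1, 1], [0, 1, 1]]
A^3 = [[0, 2, 2], [2, 0, 0], [2, 0, 0]]
A^4 = [[4, 0, 0], [0, 2, 2], [0, 2, 2]]
A^5 = [[0, 4, 4], [4, 0, 0], [4, 0, 0]]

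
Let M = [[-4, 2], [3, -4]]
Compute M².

[[22, -16], [-24, 22]]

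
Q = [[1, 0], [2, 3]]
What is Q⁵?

[[1, 0], [242, 243]]

tr Q = 4 and det Q = 3, so the characteristic polynomial is λ² − (4)λ + (3) with roots 3 and 1.
Eigenvectors give P = [[0, 1], [-1, -1]] with P⁻¹ = [[-1, -1], [1, 0]], and Q = P·diag(3, 1)·P⁻¹.
Then Q⁵ = P·diag(243, 1)·P⁻¹ = [[0, 1], [-243, -1]] · [[-1, -1], [1, 0]] = [[1, 0], [242, 243]].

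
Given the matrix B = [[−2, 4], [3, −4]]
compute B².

[[16, −24], [−18, 28]]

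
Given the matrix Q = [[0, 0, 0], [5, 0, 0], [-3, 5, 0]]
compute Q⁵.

Q is strictly triangular, hence nilpotent: Q³ = 0, so Q⁵ = 0.

[[0, 0, 0], [0, 0, 0], [0, 0, 0]]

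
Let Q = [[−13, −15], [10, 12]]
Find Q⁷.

tr Q = −1 and det Q = −6, so the characteristic polynomial is λ² − (−1)λ + (−6) with roots 2 and −3.
Eigenvectors give P = [[−1, 3], [1, −2]] with P⁻¹ = [[2, 3], [1, 1]], and Q = P·diag(2, −3)·P⁻¹.
Then Q⁷ = P·diag(128, −2187)·P⁻¹ = [[−128, −6561], [128, 4374]] · [[2, 3], [1, 1]] = [[−6817, −6945], [4630, 4758]].

[[−6817, −6945], [4630, 4758]]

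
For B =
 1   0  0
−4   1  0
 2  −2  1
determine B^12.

B = I + N where N = [[0, 0, 0], [−4, 0, 0], [2, −2, 0]] is strictly lower-triangular, so N^3 = 0.
(I + N)^12 = I + 12·N + 66·N^2 = [[1, 0, 0], [−48, 1, 0], [552, −24, 1]].

[[1, 0, 0], [−48, 1, 0], [552, −24, 1]]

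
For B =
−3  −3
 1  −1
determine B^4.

[[−12, 48], [−16, −44]]

B^2 = [[6, 12], [−4, −2]]
B^3 = [[−6, −30], [10, 14]]
B^4 = [[−12, 48], [−16, −44]]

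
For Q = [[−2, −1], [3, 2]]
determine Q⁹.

Q² = I (check: tr Q = 0 and det Q = −1), so Q⁹ = Q since 9 is odd.

[[−2, −1], [3, 2]]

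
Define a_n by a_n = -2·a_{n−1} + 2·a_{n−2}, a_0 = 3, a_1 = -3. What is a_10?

34752

With companion matrix M = [[-2, 2], [1, 0]], [a_n, a_{n−1}]ᵀ = M·[a_{n−1}, a_{n−2}]ᵀ, so [a_10, a_9]ᵀ = M⁹·[a_1, a_0]ᵀ.
M⁹ = [[-6688, 4896], [2448, -1792]], giving [a_10, a_9]ᵀ = [[34752], [-12720]].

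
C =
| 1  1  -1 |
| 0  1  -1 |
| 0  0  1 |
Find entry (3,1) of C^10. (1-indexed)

C = I + N where N = [[0, 1, -1], [0, 0, -1], [0, 0, 0]] is strictly upper-triangular, so N^3 = 0.
(I + N)^10 = I + 10·N + 45·N^2 = [[1, 10, -55], [0, 1, -10], [0, 0, 1]].

0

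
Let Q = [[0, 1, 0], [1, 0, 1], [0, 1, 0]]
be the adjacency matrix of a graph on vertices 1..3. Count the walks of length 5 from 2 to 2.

0

The number of length-5 walks from vertex 2 to vertex 2 is entry (2,2) of Q^5, where Q is the adjacency matrix.
Q^2 = [[1, 0, 1], [0, 2, 0], [1, 0, 1]]
Q^3 = [[0, 2, 0], [2, 0, 2], [0, 2, 0]]
Q^4 = [[2, 0, 2], [0, 4, 0], [2, 0, 2]]
Q^5 = [[0, 4, 0], [4, 0, 4], [0, 4, 0]]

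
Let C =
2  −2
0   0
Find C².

[[4, −4], [0, 0]]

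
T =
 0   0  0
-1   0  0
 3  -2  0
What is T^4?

T is strictly triangular, hence nilpotent: T^3 = 0, so T^4 = 0.

[[0, 0, 0], [0, 0, 0], [0, 0, 0]]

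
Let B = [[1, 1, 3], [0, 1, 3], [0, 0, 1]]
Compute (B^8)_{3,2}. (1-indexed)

B = I + N where N = [[0, 1, 3], [0, 0, 3], [0, 0, 0]] is strictly upper-triangular, so N^3 = 0.
(I + N)^8 = I + 8·N + 28·N^2 = [[1, 8, 108], [0, 1, 24], [0, 0, 1]].

0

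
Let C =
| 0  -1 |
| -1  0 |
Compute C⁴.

C² = I (check: tr C = 0 and det C = -1), so C⁴ = I since 4 is even.

[[1, 0], [0, 1]]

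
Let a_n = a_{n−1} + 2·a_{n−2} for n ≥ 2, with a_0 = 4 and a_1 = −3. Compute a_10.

345

With companion matrix T = [[1, 2], [1, 0]], [a_n, a_{n−1}]ᵀ = T·[a_{n−1}, a_{n−2}]ᵀ, so [a_10, a_9]ᵀ = T^9·[a_1, a_0]ᵀ.
T^9 = [[341, 342], [171, 170]], giving [a_10, a_9]ᵀ = [[345], [167]].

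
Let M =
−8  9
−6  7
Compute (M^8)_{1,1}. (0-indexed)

tr M = −1 and det M = −2, so the characteristic polynomial is λ² − (−1)λ + (−2) with roots −2 and 1.
Eigenvectors give P = [[3, 1], [2, 1]] with P⁻¹ = [[1, −1], [−2, 3]], and M = P·diag(−2, 1)·P⁻¹.
Then M^8 = P·diag(256, 1)·P⁻¹ = [[768, 1], [512, 1]] · [[1, −1], [−2, 3]] = [[766, −765], [510, −509]].

−509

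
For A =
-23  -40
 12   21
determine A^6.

tr A = -2 and det A = -3, so the characteristic polynomial is λ² − (-2)λ + (-3) with roots -3 and 1.
Eigenvectors give P = [[-2, -5], [1, 3]] with P⁻¹ = [[-3, -5], [1, 2]], and A = P·diag(-3, 1)·P⁻¹.
Then A^6 = P·diag(729, 1)·P⁻¹ = [[-1458, -5], [729, 3]] · [[-3, -5], [1, 2]] = [[4369, 7280], [-2184, -3639]].

[[4369, 7280], [-2184, -3639]]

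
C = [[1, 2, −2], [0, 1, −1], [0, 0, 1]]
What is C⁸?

C = I + N where N = [[0, 2, −2], [0, 0, −1], [0, 0, 0]] is strictly upper-triangular, so N³ = 0.
(I + N)⁸ = I + 8·N + 28·N² = [[1, 16, −72], [0, 1, −8], [0, 0, 1]].

[[1, 16, −72], [0, 1, −8], [0, 0, 1]]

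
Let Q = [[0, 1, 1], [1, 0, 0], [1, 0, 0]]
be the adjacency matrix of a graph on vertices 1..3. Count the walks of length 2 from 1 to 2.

The number of length-2 walks from vertex 1 to vertex 2 is entry (1,2) of Q², where Q is the adjacency matrix.
Q² = [[2, 0, 0], [0, 1, 1], [0, 1, 1]]

0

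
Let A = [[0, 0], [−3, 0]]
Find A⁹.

[[0, 0], [0, 0]]

A is strictly triangular, hence nilpotent: A² = 0, so A⁹ = 0.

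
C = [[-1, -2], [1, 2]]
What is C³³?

C² = C (a projection; rank 1, trace 1), so C³³ = C.

[[-1, -2], [1, 2]]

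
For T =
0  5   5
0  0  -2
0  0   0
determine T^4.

T is strictly triangular, hence nilpotent: T^3 = 0, so T^4 = 0.

[[0, 0, 0], [0, 0, 0], [0, 0, 0]]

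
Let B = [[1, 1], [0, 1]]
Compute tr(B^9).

B = I + N where N = [[0, 1], [0, 0]] is strictly upper-triangular, so N^2 = 0.
(I + N)^9 = I + 9·N = [[1, 9], [0, 1]].

2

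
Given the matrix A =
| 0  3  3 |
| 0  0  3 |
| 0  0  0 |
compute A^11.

[[0, 0, 0], [0, 0, 0], [0, 0, 0]]

A is strictly triangular, hence nilpotent: A^3 = 0, so A^11 = 0.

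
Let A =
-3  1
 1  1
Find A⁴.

[[104, -24], [-24, 8]]

A² = [[10, -2], [-2, 2]]
A³ = [[-32, 8], [8, 0]]
A⁴ = [[104, -24], [-24, 8]]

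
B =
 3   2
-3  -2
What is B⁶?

[[3, 2], [-3, -2]]

B² = B (a projection; rank 1, trace 1), so B⁶ = B.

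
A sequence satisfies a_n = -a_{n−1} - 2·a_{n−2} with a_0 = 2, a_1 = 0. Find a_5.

With companion matrix B = [[-1, -2], [1, 0]], [a_n, a_{n−1}]ᵀ = B·[a_{n−1}, a_{n−2}]ᵀ, so [a_5, a_4]ᵀ = B^4·[a_1, a_0]ᵀ.
B^4 = [[-1, -6], [3, 2]], giving [a_5, a_4]ᵀ = [[-12], [4]].

-12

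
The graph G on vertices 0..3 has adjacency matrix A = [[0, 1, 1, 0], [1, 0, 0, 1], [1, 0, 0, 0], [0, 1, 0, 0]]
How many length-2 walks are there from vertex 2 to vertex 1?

The number of length-2 walks from vertex 2 to vertex 1 is entry (2,1) of A^2, where A is the adjacency matrix.
A^2 = [[2, 0, 0, 1], [0, 2, 1, 0], [0, 1, 1, 0], [1, 0, 0, 1]]

1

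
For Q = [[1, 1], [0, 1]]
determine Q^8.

[[1, 8], [0, 1]]

Q = I + N where N = [[0, 1], [0, 0]] is strictly upper-triangular, so N^2 = 0.
(I + N)^8 = I + 8·N = [[1, 8], [0, 1]].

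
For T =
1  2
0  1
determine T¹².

[[1, 24], [0, 1]]

T = I + N where N = [[0, 2], [0, 0]] is strictly upper-triangular, so N² = 0.
(I + N)¹² = I + 12·N = [[1, 24], [0, 1]].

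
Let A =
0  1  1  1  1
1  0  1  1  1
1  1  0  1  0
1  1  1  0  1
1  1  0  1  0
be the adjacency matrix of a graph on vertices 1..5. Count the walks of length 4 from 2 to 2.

The number of length-4 walks from vertex 2 to vertex 2 is entry (2,2) of A⁴, where A is the adjacency matrix.
A² = [[4, 3, 2, 3, 2], [3, 4, 2, 3, 2], [2, 2, 3, 2, 3], [3, 3, 2, 4, 2], [2, 2, 3, 2, 3]]
A³ = [[10, 11, 10, 11, 10], [11, 10, 10, 11, 10], [10, 10, 6, 10, 6], [11, 11, 10, 10, 10], [10, 10, 6, 10, 6]]
A⁴ = [[42, 41, 32, 41, 32], [41, 42, 32, 41, 32], [32, 32, 30, 32, 30], [41, 41, 32, 42, 32], [32, 32, 30, 32, 30]]

42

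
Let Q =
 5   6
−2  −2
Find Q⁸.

[[1021, 1530], [−510, −764]]

tr Q = 3 and det Q = 2, so the characteristic polynomial is λ² − (3)λ + (2) with roots 2 and 1.
Eigenvectors give P = [[−2, −3], [1, 2]] with P⁻¹ = [[−2, −3], [1, 2]], and Q = P·diag(2, 1)·P⁻¹.
Then Q⁸ = P·diag(256, 1)·P⁻¹ = [[−512, −3], [256, 2]] · [[−2, −3], [1, 2]] = [[1021, 1530], [−510, −764]].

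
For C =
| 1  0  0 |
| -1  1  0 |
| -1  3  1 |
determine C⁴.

C = I + N where N = [[0, 0, 0], [-1, 0, 0], [-1, 3, 0]] is strictly lower-triangular, so N³ = 0.
(I + N)⁴ = I + 4·N + 6·N² = [[1, 0, 0], [-4, 1, 0], [-22, 12, 1]].

[[1, 0, 0], [-4, 1, 0], [-22, 12, 1]]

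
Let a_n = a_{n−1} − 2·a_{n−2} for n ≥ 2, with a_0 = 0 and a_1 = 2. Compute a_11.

With companion matrix A = [[1, −2], [1, 0]], [a_n, a_{n−1}]ᵀ = A·[a_{n−1}, a_{n−2}]ᵀ, so [a_11, a_10]ᵀ = A¹⁰·[a_1, a_0]ᵀ.
A¹⁰ = [[23, 22], [−11, 34]], giving [a_11, a_10]ᵀ = [[46], [−22]].

46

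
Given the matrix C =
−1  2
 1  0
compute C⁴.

C² = [[3, −2], [−1, 2]]
C³ = [[−5, 6], [3, −2]]
C⁴ = [[11, −10], [−5, 6]]

[[11, −10], [−5, 6]]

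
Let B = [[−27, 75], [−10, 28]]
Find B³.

[[−183, 525], [−70, 202]]

tr B = 1 and det B = −6, so the characteristic polynomial is λ² − (1)λ + (−6) with roots −2 and 3.
Eigenvectors give P = [[−3, −5], [−1, −2]] with P⁻¹ = [[−2, 5], [1, −3]], and B = P·diag(−2, 3)·P⁻¹.
Then B³ = P·diag(−8, 27)·P⁻¹ = [[24, −135], [8, −54]] · [[−2, 5], [1, −3]] = [[−183, 525], [−70, 202]].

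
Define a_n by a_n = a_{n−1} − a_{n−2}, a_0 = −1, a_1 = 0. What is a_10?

0

With companion matrix Q = [[1, −1], [1, 0]], [a_n, a_{n−1}]ᵀ = Q·[a_{n−1}, a_{n−2}]ᵀ, so [a_10, a_9]ᵀ = Q^9·[a_1, a_0]ᵀ.
Q^9 = [[−1, 0], [0, −1]], giving [a_10, a_9]ᵀ = [[0], [1]].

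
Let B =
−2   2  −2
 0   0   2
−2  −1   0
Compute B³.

B² = [[8, −2, 8], [−4, −2, 0], [4, −4, 2]]
B³ = [[−32, 8, −20], [8, −8, 4], [−12, 6, −16]]

[[−32, 8, −20], [8, −8, 4], [−12, 6, −16]]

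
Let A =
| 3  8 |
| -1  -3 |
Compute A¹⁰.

A² = I (check: tr A = 0 and det A = -1), so A¹⁰ = I since 10 is even.

[[1, 0], [0, 1]]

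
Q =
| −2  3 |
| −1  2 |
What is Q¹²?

[[1, 0], [0, 1]]

Q² = I (check: tr Q = 0 and det Q = −1), so Q¹² = I since 12 is even.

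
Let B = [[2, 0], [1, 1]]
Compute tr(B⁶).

65

tr B = 3 and det B = 2, so the characteristic polynomial is λ² − (3)λ + (2) with roots 1 and 2.
Eigenvectors give P = [[0, −1], [−1, −1]] with P⁻¹ = [[1, −1], [−1, 0]], and B = P·diag(1, 2)·P⁻¹.
Then B⁶ = P·diag(1, 64)·P⁻¹ = [[0, −64], [−1, −64]] · [[1, −1], [−1, 0]] = [[64, 0], [63, 1]].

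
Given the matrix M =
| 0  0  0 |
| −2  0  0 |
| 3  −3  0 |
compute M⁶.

M is strictly triangular, hence nilpotent: M³ = 0, so M⁶ = 0.

[[0, 0, 0], [0, 0, 0], [0, 0, 0]]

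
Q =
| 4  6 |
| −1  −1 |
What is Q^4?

tr Q = 3 and det Q = 2, so the characteristic polynomial is λ² − (3)λ + (2) with roots 1 and 2.
Eigenvectors give P = [[−2, −3], [1, 1]] with P⁻¹ = [[1, 3], [−1, −2]], and Q = P·diag(1, 2)·P⁻¹.
Then Q^4 = P·diag(1, 16)·P⁻¹ = [[−2, −48], [1, 16]] · [[1, 3], [−1, −2]] = [[46, 90], [−15, −29]].

[[46, 90], [−15, −29]]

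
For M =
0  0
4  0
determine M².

M is strictly triangular, hence nilpotent: M² = 0, so M² = 0.

[[0, 0], [0, 0]]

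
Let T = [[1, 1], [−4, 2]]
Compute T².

[[−3, 3], [−12, 0]]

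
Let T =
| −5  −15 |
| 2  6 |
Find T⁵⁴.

T² = T (a projection; rank 1, trace 1), so T⁵⁴ = T.

[[−5, −15], [2, 6]]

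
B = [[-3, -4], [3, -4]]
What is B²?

[[-3, 28], [-21, 4]]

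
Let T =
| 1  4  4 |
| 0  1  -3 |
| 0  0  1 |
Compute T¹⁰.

T = I + N where N = [[0, 4, 4], [0, 0, -3], [0, 0, 0]] is strictly upper-triangular, so N³ = 0.
(I + N)¹⁰ = I + 10·N + 45·N² = [[1, 40, -500], [0, 1, -30], [0, 0, 1]].

[[1, 40, -500], [0, 1, -30], [0, 0, 1]]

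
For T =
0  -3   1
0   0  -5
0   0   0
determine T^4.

T is strictly triangular, hence nilpotent: T^3 = 0, so T^4 = 0.

[[0, 0, 0], [0, 0, 0], [0, 0, 0]]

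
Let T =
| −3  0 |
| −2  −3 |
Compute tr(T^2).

18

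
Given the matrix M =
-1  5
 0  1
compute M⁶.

M² = I (check: tr M = 0 and det M = -1), so M⁶ = I since 6 is even.

[[1, 0], [0, 1]]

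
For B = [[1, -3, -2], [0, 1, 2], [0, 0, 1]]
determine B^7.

[[1, -21, -140], [0, 1, 14], [0, 0, 1]]

B = I + N where N = [[0, -3, -2], [0, 0, 2], [0, 0, 0]] is strictly upper-triangular, so N^3 = 0.
(I + N)^7 = I + 7·N + 21·N^2 = [[1, -21, -140], [0, 1, 14], [0, 0, 1]].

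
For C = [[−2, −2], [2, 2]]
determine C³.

[[0, 0], [0, 0]]

C² = [[0, 0], [0, 0]]
C³ = [[0, 0], [0, 0]]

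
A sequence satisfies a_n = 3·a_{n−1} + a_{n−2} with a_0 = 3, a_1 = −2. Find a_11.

With companion matrix C = [[3, 1], [1, 0]], [a_n, a_{n−1}]ᵀ = C·[a_{n−1}, a_{n−2}]ᵀ, so [a_11, a_10]ᵀ = C^10·[a_1, a_0]ᵀ.
C^10 = [[141481, 42837], [42837, 12970]], giving [a_11, a_10]ᵀ = [[−154451], [−46764]].

−154451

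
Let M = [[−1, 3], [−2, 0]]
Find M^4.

M^2 = [[−5, −3], [2, −6]]
M^3 = [[11, −15], [10, 6]]
M^4 = [[19, 33], [−22, 30]]

[[19, 33], [−22, 30]]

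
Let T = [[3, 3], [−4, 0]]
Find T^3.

T^2 = [[−3, 9], [−12, −12]]
T^3 = [[−45, −9], [12, −36]]

[[−45, −9], [12, −36]]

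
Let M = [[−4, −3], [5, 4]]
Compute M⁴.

[[1, 0], [0, 1]]

M² = I (check: tr M = 0 and det M = −1), so M⁴ = I since 4 is even.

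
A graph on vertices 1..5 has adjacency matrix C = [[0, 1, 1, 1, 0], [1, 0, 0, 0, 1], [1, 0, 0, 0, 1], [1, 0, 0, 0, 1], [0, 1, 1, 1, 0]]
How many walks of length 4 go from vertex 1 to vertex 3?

0

The number of length-4 walks from vertex 1 to vertex 3 is entry (1,3) of C^4, where C is the adjacency matrix.
C^2 = [[3, 0, 0, 0, 3], [0, 2, 2, 2, 0], [0, 2, 2, 2, 0], [0, 2, 2, 2, 0], [3, 0, 0, 0, 3]]
C^3 = [[0, 6, 6, 6, 0], [6, 0, 0, 0, 6], [6, 0, 0, 0, 6], [6, 0, 0, 0, 6], [0, 6, 6, 6, 0]]
C^4 = [[18, 0, 0, 0, 18], [0, 12, 12, 12, 0], [0, 12, 12, 12, 0], [0, 12, 12, 12, 0], [18, 0, 0, 0, 18]]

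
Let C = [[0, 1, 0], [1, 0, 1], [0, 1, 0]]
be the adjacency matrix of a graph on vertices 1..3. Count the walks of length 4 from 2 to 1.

The number of length-4 walks from vertex 2 to vertex 1 is entry (2,1) of C⁴, where C is the adjacency matrix.
C² = [[1, 0, 1], [0, 2, 0], [1, 0, 1]]
C³ = [[0, 2, 0], [2, 0, 2], [0, 2, 0]]
C⁴ = [[2, 0, 2], [0, 4, 0], [2, 0, 2]]

0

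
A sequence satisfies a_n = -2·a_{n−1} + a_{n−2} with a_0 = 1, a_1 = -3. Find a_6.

239

With companion matrix Q = [[-2, 1], [1, 0]], [a_n, a_{n−1}]ᵀ = Q·[a_{n−1}, a_{n−2}]ᵀ, so [a_6, a_5]ᵀ = Q⁵·[a_1, a_0]ᵀ.
Q⁵ = [[-70, 29], [29, -12]], giving [a_6, a_5]ᵀ = [[239], [-99]].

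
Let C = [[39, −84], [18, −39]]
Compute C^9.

[[255879, −551124], [118098, −255879]]

tr C = 0 and det C = −9, so the characteristic polynomial is λ² − (0)λ + (−9) with roots 3 and −3.
Eigenvectors give P = [[7, 2], [3, 1]] with P⁻¹ = [[1, −2], [−3, 7]], and C = P·diag(3, −3)·P⁻¹.
Then C^9 = P·diag(19683, −19683)·P⁻¹ = [[137781, −39366], [59049, −19683]] · [[1, −2], [−3, 7]] = [[255879, −551124], [118098, −255879]].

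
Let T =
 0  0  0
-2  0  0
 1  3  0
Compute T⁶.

[[0, 0, 0], [0, 0, 0], [0, 0, 0]]

T is strictly triangular, hence nilpotent: T³ = 0, so T⁶ = 0.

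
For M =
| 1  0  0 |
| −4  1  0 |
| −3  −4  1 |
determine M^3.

M = I + N where N = [[0, 0, 0], [−4, 0, 0], [−3, −4, 0]] is strictly lower-triangular, so N^3 = 0.
(I + N)^3 = I + 3·N + 3·N^2 = [[1, 0, 0], [−12, 1, 0], [39, −12, 1]].

[[1, 0, 0], [−12, 1, 0], [39, −12, 1]]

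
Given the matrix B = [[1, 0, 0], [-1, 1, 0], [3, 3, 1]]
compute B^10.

B = I + N where N = [[0, 0, 0], [-1, 0, 0], [3, 3, 0]] is strictly lower-triangular, so N^3 = 0.
(I + N)^10 = I + 10·N + 45·N^2 = [[1, 0, 0], [-10, 1, 0], [-105, 30, 1]].

[[1, 0, 0], [-10, 1, 0], [-105, 30, 1]]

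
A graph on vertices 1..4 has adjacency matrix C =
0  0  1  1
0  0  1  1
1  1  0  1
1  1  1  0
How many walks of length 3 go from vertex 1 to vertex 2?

The number of length-3 walks from vertex 1 to vertex 2 is entry (1,2) of C³, where C is the adjacency matrix.
C² = [[2, 2, 1, 1], [2, 2, 1, 1], [1, 1, 3, 2], [1, 1, 2, 3]]
C³ = [[2, 2, 5, 5], [2, 2, 5, 5], [5, 5, 4, 5], [5, 5, 5, 4]]

2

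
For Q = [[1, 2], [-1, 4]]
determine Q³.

tr Q = 5 and det Q = 6, so the characteristic polynomial is λ² − (5)λ + (6) with roots 2 and 3.
Eigenvectors give P = [[2, -1], [1, -1]] with P⁻¹ = [[1, -1], [1, -2]], and Q = P·diag(2, 3)·P⁻¹.
Then Q³ = P·diag(8, 27)·P⁻¹ = [[16, -27], [8, -27]] · [[1, -1], [1, -2]] = [[-11, 38], [-19, 46]].

[[-11, 38], [-19, 46]]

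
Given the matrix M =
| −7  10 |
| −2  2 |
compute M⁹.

tr M = −5 and det M = 6, so the characteristic polynomial is λ² − (−5)λ + (6) with roots −2 and −3.
Eigenvectors give P = [[2, 5], [1, 2]] with P⁻¹ = [[−2, 5], [1, −2]], and M = P·diag(−2, −3)·P⁻¹.
Then M⁹ = P·diag(−512, −19683)·P⁻¹ = [[−1024, −98415], [−512, −39366]] · [[−2, 5], [1, −2]] = [[−96367, 191710], [−38342, 76172]].

[[−96367, 191710], [−38342, 76172]]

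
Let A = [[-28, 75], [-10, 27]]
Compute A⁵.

tr A = -1 and det A = -6, so the characteristic polynomial is λ² − (-1)λ + (-6) with roots -3 and 2.
Eigenvectors give P = [[3, -5], [1, -2]] with P⁻¹ = [[2, -5], [1, -3]], and A = P·diag(-3, 2)·P⁻¹.
Then A⁵ = P·diag(-243, 32)·P⁻¹ = [[-729, -160], [-243, -64]] · [[2, -5], [1, -3]] = [[-1618, 4125], [-550, 1407]].

[[-1618, 4125], [-550, 1407]]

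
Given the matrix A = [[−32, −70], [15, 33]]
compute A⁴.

[[−374, −910], [195, 471]]

tr A = 1 and det A = −6, so the characteristic polynomial is λ² − (1)λ + (−6) with roots −2 and 3.
Eigenvectors give P = [[7, 2], [−3, −1]] with P⁻¹ = [[1, 2], [−3, −7]], and A = P·diag(−2, 3)·P⁻¹.
Then A⁴ = P·diag(16, 81)·P⁻¹ = [[112, 162], [−48, −81]] · [[1, 2], [−3, −7]] = [[−374, −910], [195, 471]].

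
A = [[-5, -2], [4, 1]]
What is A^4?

[[161, 80], [-160, -79]]

tr A = -4 and det A = 3, so the characteristic polynomial is λ² − (-4)λ + (3) with roots -3 and -1.
Eigenvectors give P = [[-1, 1], [1, -2]] with P⁻¹ = [[-2, -1], [-1, -1]], and A = P·diag(-3, -1)·P⁻¹.
Then A^4 = P·diag(81, 1)·P⁻¹ = [[-81, 1], [81, -2]] · [[-2, -1], [-1, -1]] = [[161, 80], [-160, -79]].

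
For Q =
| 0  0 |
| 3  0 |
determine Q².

[[0, 0], [0, 0]]

Q is strictly triangular, hence nilpotent: Q² = 0, so Q² = 0.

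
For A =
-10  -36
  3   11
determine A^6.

[[-188, -756], [63, 253]]

tr A = 1 and det A = -2, so the characteristic polynomial is λ² − (1)λ + (-2) with roots -1 and 2.
Eigenvectors give P = [[4, -3], [-1, 1]] with P⁻¹ = [[1, 3], [1, 4]], and A = P·diag(-1, 2)·P⁻¹.
Then A^6 = P·diag(1, 64)·P⁻¹ = [[4, -192], [-1, 64]] · [[1, 3], [1, 4]] = [[-188, -756], [63, 253]].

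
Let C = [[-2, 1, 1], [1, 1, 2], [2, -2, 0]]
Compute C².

[[7, -3, 0], [3, -2, 3], [-6, 0, -2]]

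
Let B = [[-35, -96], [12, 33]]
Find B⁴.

[[721, 1920], [-240, -639]]

tr B = -2 and det B = -3, so the characteristic polynomial is λ² − (-2)λ + (-3) with roots -3 and 1.
Eigenvectors give P = [[3, 8], [-1, -3]] with P⁻¹ = [[3, 8], [-1, -3]], and B = P·diag(-3, 1)·P⁻¹.
Then B⁴ = P·diag(81, 1)·P⁻¹ = [[243, 8], [-81, -3]] · [[3, 8], [-1, -3]] = [[721, 1920], [-240, -639]].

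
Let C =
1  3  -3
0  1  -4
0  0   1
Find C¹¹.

[[1, 33, -693], [0, 1, -44], [0, 0, 1]]

C = I + N where N = [[0, 3, -3], [0, 0, -4], [0, 0, 0]] is strictly upper-triangular, so N³ = 0.
(I + N)¹¹ = I + 11·N + 55·N² = [[1, 33, -693], [0, 1, -44], [0, 0, 1]].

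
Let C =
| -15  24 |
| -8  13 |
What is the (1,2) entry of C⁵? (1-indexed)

1464

tr C = -2 and det C = -3, so the characteristic polynomial is λ² − (-2)λ + (-3) with roots -3 and 1.
Eigenvectors give P = [[2, -3], [1, -2]] with P⁻¹ = [[2, -3], [1, -2]], and C = P·diag(-3, 1)·P⁻¹.
Then C⁵ = P·diag(-243, 1)·P⁻¹ = [[-486, -3], [-243, -2]] · [[2, -3], [1, -2]] = [[-975, 1464], [-488, 733]].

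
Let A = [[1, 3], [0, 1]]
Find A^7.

A = I + N where N = [[0, 3], [0, 0]] is strictly upper-triangular, so N^2 = 0.
(I + N)^7 = I + 7·N = [[1, 21], [0, 1]].

[[1, 21], [0, 1]]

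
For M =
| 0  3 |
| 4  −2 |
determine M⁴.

[[192, −168], [−224, 304]]

M² = [[12, −6], [−8, 16]]
M³ = [[−24, 48], [64, −56]]
M⁴ = [[192, −168], [−224, 304]]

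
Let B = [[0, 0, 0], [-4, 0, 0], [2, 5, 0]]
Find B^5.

B is strictly triangular, hence nilpotent: B^3 = 0, so B^5 = 0.

[[0, 0, 0], [0, 0, 0], [0, 0, 0]]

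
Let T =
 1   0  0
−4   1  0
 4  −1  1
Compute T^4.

T = I + N where N = [[0, 0, 0], [−4, 0, 0], [4, −1, 0]] is strictly lower-triangular, so N^3 = 0.
(I + N)^4 = I + 4·N + 6·N^2 = [[1, 0, 0], [−16, 1, 0], [40, −4, 1]].

[[1, 0, 0], [−16, 1, 0], [40, −4, 1]]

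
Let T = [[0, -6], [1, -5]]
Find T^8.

tr T = -5 and det T = 6, so the characteristic polynomial is λ² − (-5)λ + (6) with roots -2 and -3.
Eigenvectors give P = [[-3, -2], [-1, -1]] with P⁻¹ = [[-1, 2], [1, -3]], and T = P·diag(-2, -3)·P⁻¹.
Then T^8 = P·diag(256, 6561)·P⁻¹ = [[-768, -13122], [-256, -6561]] · [[-1, 2], [1, -3]] = [[-12354, 37830], [-6305, 19171]].

[[-12354, 37830], [-6305, 19171]]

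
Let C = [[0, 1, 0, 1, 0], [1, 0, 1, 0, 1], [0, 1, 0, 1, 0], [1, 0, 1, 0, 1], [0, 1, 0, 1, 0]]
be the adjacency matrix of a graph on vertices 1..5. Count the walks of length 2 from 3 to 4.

The number of length-2 walks from vertex 3 to vertex 4 is entry (3,4) of C², where C is the adjacency matrix.
C² = [[2, 0, 2, 0, 2], [0, 3, 0, 3, 0], [2, 0, 2, 0, 2], [0, 3, 0, 3, 0], [2, 0, 2, 0, 2]]

0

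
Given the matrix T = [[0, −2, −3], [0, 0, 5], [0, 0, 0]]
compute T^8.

T is strictly triangular, hence nilpotent: T^3 = 0, so T^8 = 0.

[[0, 0, 0], [0, 0, 0], [0, 0, 0]]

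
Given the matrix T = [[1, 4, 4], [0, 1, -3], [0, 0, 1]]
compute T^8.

[[1, 32, -304], [0, 1, -24], [0, 0, 1]]

T = I + N where N = [[0, 4, 4], [0, 0, -3], [0, 0, 0]] is strictly upper-triangular, so N^3 = 0.
(I + N)^8 = I + 8·N + 28·N^2 = [[1, 32, -304], [0, 1, -24], [0, 0, 1]].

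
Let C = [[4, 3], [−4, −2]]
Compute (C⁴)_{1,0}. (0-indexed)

32

C² = [[4, 6], [−8, −8]]
C³ = [[−8, 0], [0, −8]]
C⁴ = [[−32, −24], [32, 16]]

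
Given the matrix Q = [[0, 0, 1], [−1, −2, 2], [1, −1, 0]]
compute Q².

[[1, −1, 0], [4, 2, −5], [1, 2, −1]]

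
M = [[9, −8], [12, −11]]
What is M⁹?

tr M = −2 and det M = −3, so the characteristic polynomial is λ² − (−2)λ + (−3) with roots −3 and 1.
Eigenvectors give P = [[−2, 1], [−3, 1]] with P⁻¹ = [[1, −1], [3, −2]], and M = P·diag(−3, 1)·P⁻¹.
Then M⁹ = P·diag(−19683, 1)·P⁻¹ = [[39366, 1], [59049, 1]] · [[1, −1], [3, −2]] = [[39369, −39368], [59052, −59051]].

[[39369, −39368], [59052, −59051]]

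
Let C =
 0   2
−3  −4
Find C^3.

C^2 = [[−6, −8], [12, 10]]
C^3 = [[24, 20], [−30, −16]]

[[24, 20], [−30, −16]]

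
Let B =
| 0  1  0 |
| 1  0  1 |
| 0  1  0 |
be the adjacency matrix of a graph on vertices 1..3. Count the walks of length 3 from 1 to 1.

The number of length-3 walks from vertex 1 to vertex 1 is entry (1,1) of B³, where B is the adjacency matrix.
B² = [[1, 0, 1], [0, 2, 0], [1, 0, 1]]
B³ = [[0, 2, 0], [2, 0, 2], [0, 2, 0]]

0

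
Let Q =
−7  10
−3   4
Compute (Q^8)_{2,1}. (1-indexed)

765

tr Q = −3 and det Q = 2, so the characteristic polynomial is λ² − (−3)λ + (2) with roots −2 and −1.
Eigenvectors give P = [[2, −5], [1, −3]] with P⁻¹ = [[3, −5], [1, −2]], and Q = P·diag(−2, −1)·P⁻¹.
Then Q^8 = P·diag(256, 1)·P⁻¹ = [[512, −5], [256, −3]] · [[3, −5], [1, −2]] = [[1531, −2550], [765, −1274]].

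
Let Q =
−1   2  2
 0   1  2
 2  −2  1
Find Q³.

[[3, −2, 6], [4, −3, 6], [2, −2, 1]]

Q² = [[5, −4, 4], [4, −3, 4], [0, 0, 1]]
Q³ = [[3, −2, 6], [4, −3, 6], [2, −2, 1]]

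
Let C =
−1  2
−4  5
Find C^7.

tr C = 4 and det C = 3, so the characteristic polynomial is λ² − (4)λ + (3) with roots 1 and 3.
Eigenvectors give P = [[1, −1], [1, −2]] with P⁻¹ = [[2, −1], [1, −1]], and C = P·diag(1, 3)·P⁻¹.
Then C^7 = P·diag(1, 2187)·P⁻¹ = [[1, −2187], [1, −4374]] · [[2, −1], [1, −1]] = [[−2185, 2186], [−4372, 4373]].

[[−2185, 2186], [−4372, 4373]]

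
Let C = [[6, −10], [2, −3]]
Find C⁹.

[[2556, −5110], [1022, −2043]]

tr C = 3 and det C = 2, so the characteristic polynomial is λ² − (3)λ + (2) with roots 2 and 1.
Eigenvectors give P = [[5, 2], [2, 1]] with P⁻¹ = [[1, −2], [−2, 5]], and C = P·diag(2, 1)·P⁻¹.
Then C⁹ = P·diag(512, 1)·P⁻¹ = [[2560, 2], [1024, 1]] · [[1, −2], [−2, 5]] = [[2556, −5110], [1022, −2043]].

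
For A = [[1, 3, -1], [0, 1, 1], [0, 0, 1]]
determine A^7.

[[1, 21, 56], [0, 1, 7], [0, 0, 1]]

A = I + N where N = [[0, 3, -1], [0, 0, 1], [0, 0, 0]] is strictly upper-triangular, so N^3 = 0.
(I + N)^7 = I + 7·N + 21·N^2 = [[1, 21, 56], [0, 1, 7], [0, 0, 1]].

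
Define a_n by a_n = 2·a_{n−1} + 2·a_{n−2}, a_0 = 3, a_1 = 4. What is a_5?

272

With companion matrix C = [[2, 2], [1, 0]], [a_n, a_{n−1}]ᵀ = C·[a_{n−1}, a_{n−2}]ᵀ, so [a_5, a_4]ᵀ = C⁴·[a_1, a_0]ᵀ.
C⁴ = [[44, 32], [16, 12]], giving [a_5, a_4]ᵀ = [[272], [100]].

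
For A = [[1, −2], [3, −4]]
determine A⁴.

tr A = −3 and det A = 2, so the characteristic polynomial is λ² − (−3)λ + (2) with roots −2 and −1.
Eigenvectors give P = [[2, −1], [3, −1]] with P⁻¹ = [[−1, 1], [−3, 2]], and A = P·diag(−2, −1)·P⁻¹.
Then A⁴ = P·diag(16, 1)·P⁻¹ = [[32, −1], [48, −1]] · [[−1, 1], [−3, 2]] = [[−29, 30], [−45, 46]].

[[−29, 30], [−45, 46]]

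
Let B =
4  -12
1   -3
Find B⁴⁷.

[[4, -12], [1, -3]]

B² = B (a projection; rank 1, trace 1), so B⁴⁷ = B.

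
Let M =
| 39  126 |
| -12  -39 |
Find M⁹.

tr M = 0 and det M = -9, so the characteristic polynomial is λ² − (0)λ + (-9) with roots -3 and 3.
Eigenvectors give P = [[-3, 7], [1, -2]] with P⁻¹ = [[2, 7], [1, 3]], and M = P·diag(-3, 3)·P⁻¹.
Then M⁹ = P·diag(-19683, 19683)·P⁻¹ = [[59049, 137781], [-19683, -39366]] · [[2, 7], [1, 3]] = [[255879, 826686], [-78732, -255879]].

[[255879, 826686], [-78732, -255879]]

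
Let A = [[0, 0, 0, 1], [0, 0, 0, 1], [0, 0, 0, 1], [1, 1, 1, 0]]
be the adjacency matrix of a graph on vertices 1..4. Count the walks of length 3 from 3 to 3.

The number of length-3 walks from vertex 3 to vertex 3 is entry (3,3) of A³, where A is the adjacency matrix.
A² = [[1, 1, 1, 0], [1, 1, 1, 0], [1, 1, 1, 0], [0, 0, 0, 3]]
A³ = [[0, 0, 0, 3], [0, 0, 0, 3], [0, 0, 0, 3], [3, 3, 3, 0]]

0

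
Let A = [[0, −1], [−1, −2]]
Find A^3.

[[−2, −5], [−5, −12]]

A^2 = [[1, 2], [2, 5]]
A^3 = [[−2, −5], [−5, −12]]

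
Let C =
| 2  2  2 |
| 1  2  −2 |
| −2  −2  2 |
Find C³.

[[0, 4, 4], [38, 48, −16], [−40, −52, 12]]

C² = [[2, 4, 4], [8, 10, −6], [−10, −12, 4]]
C³ = [[0, 4, 4], [38, 48, −16], [−40, −52, 12]]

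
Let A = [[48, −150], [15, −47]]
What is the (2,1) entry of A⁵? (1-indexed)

tr A = 1 and det A = −6, so the characteristic polynomial is λ² − (1)λ + (−6) with roots 3 and −2.
Eigenvectors give P = [[−10, 3], [−3, 1]] with P⁻¹ = [[−1, 3], [−3, 10]], and A = P·diag(3, −2)·P⁻¹.
Then A⁵ = P·diag(243, −32)·P⁻¹ = [[−2430, −96], [−729, −32]] · [[−1, 3], [−3, 10]] = [[2718, −8250], [825, −2507]].

825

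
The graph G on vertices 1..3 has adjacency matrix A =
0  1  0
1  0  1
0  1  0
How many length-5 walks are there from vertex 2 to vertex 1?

The number of length-5 walks from vertex 2 to vertex 1 is entry (2,1) of A^5, where A is the adjacency matrix.
A^2 = [[1, 0, 1], [0, 2, 0], [1, 0, 1]]
A^3 = [[0, 2, 0], [2, 0, 2], [0, 2, 0]]
A^4 = [[2, 0, 2], [0, 4, 0], [2, 0, 2]]
A^5 = [[0, 4, 0], [4, 0, 4], [0, 4, 0]]

4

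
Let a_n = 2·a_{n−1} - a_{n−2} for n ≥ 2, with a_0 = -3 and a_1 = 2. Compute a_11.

With companion matrix C = [[2, -1], [1, 0]], [a_n, a_{n−1}]ᵀ = C·[a_{n−1}, a_{n−2}]ᵀ, so [a_11, a_10]ᵀ = C¹⁰·[a_1, a_0]ᵀ.
C¹⁰ = [[11, -10], [10, -9]], giving [a_11, a_10]ᵀ = [[52], [47]].

52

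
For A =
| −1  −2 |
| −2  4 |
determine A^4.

A^2 = [[5, −6], [−6, 20]]
A^3 = [[7, −34], [−34, 92]]
A^4 = [[61, −150], [−150, 436]]

[[61, −150], [−150, 436]]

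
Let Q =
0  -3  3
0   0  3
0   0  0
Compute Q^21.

[[0, 0, 0], [0, 0, 0], [0, 0, 0]]

Q is strictly triangular, hence nilpotent: Q^3 = 0, so Q^21 = 0.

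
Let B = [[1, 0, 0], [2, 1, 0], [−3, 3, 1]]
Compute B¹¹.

B = I + N where N = [[0, 0, 0], [2, 0, 0], [−3, 3, 0]] is strictly lower-triangular, so N³ = 0.
(I + N)¹¹ = I + 11·N + 55·N² = [[1, 0, 0], [22, 1, 0], [297, 33, 1]].

[[1, 0, 0], [22, 1, 0], [297, 33, 1]]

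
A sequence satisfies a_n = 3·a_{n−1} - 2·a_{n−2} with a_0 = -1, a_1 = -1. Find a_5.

With companion matrix T = [[3, -2], [1, 0]], [a_n, a_{n−1}]ᵀ = T·[a_{n−1}, a_{n−2}]ᵀ, so [a_5, a_4]ᵀ = T^4·[a_1, a_0]ᵀ.
T^4 = [[31, -30], [15, -14]], giving [a_5, a_4]ᵀ = [[-1], [-1]].

-1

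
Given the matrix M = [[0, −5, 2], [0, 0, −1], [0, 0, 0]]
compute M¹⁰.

[[0, 0, 0], [0, 0, 0], [0, 0, 0]]

M is strictly triangular, hence nilpotent: M³ = 0, so M¹⁰ = 0.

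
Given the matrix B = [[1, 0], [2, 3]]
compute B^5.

tr B = 4 and det B = 3, so the characteristic polynomial is λ² − (4)λ + (3) with roots 3 and 1.
Eigenvectors give P = [[0, 1], [-1, -1]] with P⁻¹ = [[-1, -1], [1, 0]], and B = P·diag(3, 1)·P⁻¹.
Then B^5 = P·diag(243, 1)·P⁻¹ = [[0, 1], [-243, -1]] · [[-1, -1], [1, 0]] = [[1, 0], [242, 243]].

[[1, 0], [242, 243]]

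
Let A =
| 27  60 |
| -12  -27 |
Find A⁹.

tr A = 0 and det A = -9, so the characteristic polynomial is λ² − (0)λ + (-9) with roots -3 and 3.
Eigenvectors give P = [[-2, 5], [1, -2]] with P⁻¹ = [[2, 5], [1, 2]], and A = P·diag(-3, 3)·P⁻¹.
Then A⁹ = P·diag(-19683, 19683)·P⁻¹ = [[39366, 98415], [-19683, -39366]] · [[2, 5], [1, 2]] = [[177147, 393660], [-78732, -177147]].

[[177147, 393660], [-78732, -177147]]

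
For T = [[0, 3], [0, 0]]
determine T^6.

[[0, 0], [0, 0]]

T is strictly triangular, hence nilpotent: T^2 = 0, so T^6 = 0.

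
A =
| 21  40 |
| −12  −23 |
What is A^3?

[[141, 280], [−84, −167]]

tr A = −2 and det A = −3, so the characteristic polynomial is λ² − (−2)λ + (−3) with roots 1 and −3.
Eigenvectors give P = [[−2, −5], [1, 3]] with P⁻¹ = [[−3, −5], [1, 2]], and A = P·diag(1, −3)·P⁻¹.
Then A^3 = P·diag(1, −27)·P⁻¹ = [[−2, 135], [1, −81]] · [[−3, −5], [1, 2]] = [[141, 280], [−84, −167]].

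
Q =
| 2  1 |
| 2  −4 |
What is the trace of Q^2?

24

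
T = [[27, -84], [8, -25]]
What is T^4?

tr T = 2 and det T = -3, so the characteristic polynomial is λ² − (2)λ + (-3) with roots -1 and 3.
Eigenvectors give P = [[3, 7], [1, 2]] with P⁻¹ = [[-2, 7], [1, -3]], and T = P·diag(-1, 3)·P⁻¹.
Then T^4 = P·diag(1, 81)·P⁻¹ = [[3, 567], [1, 162]] · [[-2, 7], [1, -3]] = [[561, -1680], [160, -479]].

[[561, -1680], [160, -479]]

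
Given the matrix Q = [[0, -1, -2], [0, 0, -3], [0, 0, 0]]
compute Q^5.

[[0, 0, 0], [0, 0, 0], [0, 0, 0]]

Q is strictly triangular, hence nilpotent: Q^3 = 0, so Q^5 = 0.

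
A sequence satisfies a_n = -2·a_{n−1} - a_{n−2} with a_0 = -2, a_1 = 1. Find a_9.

With companion matrix Q = [[-2, -1], [1, 0]], [a_n, a_{n−1}]ᵀ = Q·[a_{n−1}, a_{n−2}]ᵀ, so [a_9, a_8]ᵀ = Q^8·[a_1, a_0]ᵀ.
Q^8 = [[9, 8], [-8, -7]], giving [a_9, a_8]ᵀ = [[-7], [6]].

-7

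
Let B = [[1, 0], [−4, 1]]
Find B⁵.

B = I + N where N = [[0, 0], [−4, 0]] is strictly lower-triangular, so N² = 0.
(I + N)⁵ = I + 5·N = [[1, 0], [−20, 1]].

[[1, 0], [−20, 1]]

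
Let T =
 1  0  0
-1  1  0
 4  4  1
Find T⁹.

T = I + N where N = [[0, 0, 0], [-1, 0, 0], [4, 4, 0]] is strictly lower-triangular, so N³ = 0.
(I + N)⁹ = I + 9·N + 36·N² = [[1, 0, 0], [-9, 1, 0], [-108, 36, 1]].

[[1, 0, 0], [-9, 1, 0], [-108, 36, 1]]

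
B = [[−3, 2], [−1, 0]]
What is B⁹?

tr B = −3 and det B = 2, so the characteristic polynomial is λ² − (−3)λ + (2) with roots −1 and −2.
Eigenvectors give P = [[1, 2], [1, 1]] with P⁻¹ = [[−1, 2], [1, −1]], and B = P·diag(−1, −2)·P⁻¹.
Then B⁹ = P·diag(−1, −512)·P⁻¹ = [[−1, −1024], [−1, −512]] · [[−1, 2], [1, −1]] = [[−1023, 1022], [−511, 510]].

[[−1023, 1022], [−511, 510]]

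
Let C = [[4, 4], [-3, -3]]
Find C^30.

[[4, 4], [-3, -3]]

C² = C (a projection; rank 1, trace 1), so C^30 = C.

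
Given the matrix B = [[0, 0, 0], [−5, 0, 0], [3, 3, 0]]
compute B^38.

[[0, 0, 0], [0, 0, 0], [0, 0, 0]]

B is strictly triangular, hence nilpotent: B^3 = 0, so B^38 = 0.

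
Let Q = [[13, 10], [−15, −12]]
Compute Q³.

tr Q = 1 and det Q = −6, so the characteristic polynomial is λ² − (1)λ + (−6) with roots −2 and 3.
Eigenvectors give P = [[−2, −1], [3, 1]] with P⁻¹ = [[1, 1], [−3, −2]], and Q = P·diag(−2, 3)·P⁻¹.
Then Q³ = P·diag(−8, 27)·P⁻¹ = [[16, −27], [−24, 27]] · [[1, 1], [−3, −2]] = [[97, 70], [−105, −78]].

[[97, 70], [−105, −78]]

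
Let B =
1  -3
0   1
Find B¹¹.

[[1, -33], [0, 1]]

B = I + N where N = [[0, -3], [0, 0]] is strictly upper-triangular, so N² = 0.
(I + N)¹¹ = I + 11·N = [[1, -33], [0, 1]].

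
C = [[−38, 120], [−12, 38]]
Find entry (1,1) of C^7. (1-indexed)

−2432

tr C = 0 and det C = −4, so the characteristic polynomial is λ² − (0)λ + (−4) with roots 2 and −2.
Eigenvectors give P = [[−3, 10], [−1, 3]] with P⁻¹ = [[3, −10], [1, −3]], and C = P·diag(2, −2)·P⁻¹.
Then C^7 = P·diag(128, −128)·P⁻¹ = [[−384, −1280], [−128, −384]] · [[3, −10], [1, −3]] = [[−2432, 7680], [−768, 2432]].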